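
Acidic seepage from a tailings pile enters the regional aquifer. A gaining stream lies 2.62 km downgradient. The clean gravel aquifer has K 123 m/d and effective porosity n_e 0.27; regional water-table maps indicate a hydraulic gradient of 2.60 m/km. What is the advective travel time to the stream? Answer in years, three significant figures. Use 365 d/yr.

Specific discharge q = 123 × 0.0026 = 0.3198 m/d
Average linear velocity = 0.3198 / 0.27 = 1.184 m/d
L = 2.62 km = 2620 m
t = L / v = 2620 / 1.184 = 2212 d
   = 2212 / 365 = 6.06 yr

6.06 years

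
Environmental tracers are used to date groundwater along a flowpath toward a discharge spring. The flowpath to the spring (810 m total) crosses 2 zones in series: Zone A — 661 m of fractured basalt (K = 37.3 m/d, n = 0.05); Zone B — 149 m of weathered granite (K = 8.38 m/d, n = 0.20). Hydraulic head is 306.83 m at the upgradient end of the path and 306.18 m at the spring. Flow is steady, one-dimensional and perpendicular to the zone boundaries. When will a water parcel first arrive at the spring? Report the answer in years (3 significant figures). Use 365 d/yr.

9.40 years

Total head drop ΔH = 306.83 − 306.18 = 0.65 m
Continuity: the same q passes through each zone, so ΔH = q·Σ(L_j/K_j) — the zones act as resistances in series.
Σ(L/K) = 661/37.3 + 149/8.38 = 17.72 + 17.78 = 35.50 d
q = ΔH / Σ(L/K) = 0.65 / 35.50 = 0.01831 m/d (same in every zone)
Zone A: v = q/n = 0.01831/0.05 = 0.3662 m/d → t_A = 661/0.3662 = 1805 d
Zone B: v = q/n = 0.01831/0.20 = 0.09155 m/d → t_B = 149/0.09155 = 1628 d
Total t = 1805 + 1628 = 3433 d
   = 3433 / 365 = 9.40 yr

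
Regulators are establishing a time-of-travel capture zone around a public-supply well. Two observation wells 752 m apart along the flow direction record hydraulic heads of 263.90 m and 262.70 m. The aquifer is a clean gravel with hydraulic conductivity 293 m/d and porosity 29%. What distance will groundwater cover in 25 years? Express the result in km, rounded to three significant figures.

14.7 km

Hydraulic gradient i = (263.90 − 262.70) / 752 = 1.20 / 752 = 0.001596
Specific discharge q = 293 × 0.001596 = 0.4676 m/d
Seepage velocity v = q / n = 0.4676 / 0.29 = 1.612 m/d
T = 25 yr × 365 = 9125 d
L = v × T = 1.612 × 9125 = 14710 m
   = 14.7 km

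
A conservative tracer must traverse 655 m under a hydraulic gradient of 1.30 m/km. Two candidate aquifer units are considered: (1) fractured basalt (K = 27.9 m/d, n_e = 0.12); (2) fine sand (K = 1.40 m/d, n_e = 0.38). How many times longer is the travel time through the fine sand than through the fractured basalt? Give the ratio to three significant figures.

Unit 1 (fractured basalt): v = 27.9×0.0013/0.12 = 0.3022 m/d, t = 655/0.3022 = 2167 d
Unit 2 (fine sand): v = 1.40×0.0013/0.38 = 0.004789 m/d, t = 655/0.004789 = 136800 d
t(fine sand) / t(fractured basalt) = 136800/2167 = 63.1

63.1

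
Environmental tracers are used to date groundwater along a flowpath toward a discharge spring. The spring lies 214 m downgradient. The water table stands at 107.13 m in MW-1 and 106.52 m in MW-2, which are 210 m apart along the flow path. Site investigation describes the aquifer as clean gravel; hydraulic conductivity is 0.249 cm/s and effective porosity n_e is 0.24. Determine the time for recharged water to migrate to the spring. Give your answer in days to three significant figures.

Hydraulic gradient i = (107.13 − 106.52) / 210 = 0.61 / 210 = 0.002905
K = 0.249 cm/s × 864 = 215.1 m/d
q = Ki = 215.1 × 0.002905 = 0.6249 m/d
Seepage velocity v = q / n = 0.6249 / 0.24 = 2.604 m/d
t = L / v = 214 / 2.604 = 82.19 d

82.2 days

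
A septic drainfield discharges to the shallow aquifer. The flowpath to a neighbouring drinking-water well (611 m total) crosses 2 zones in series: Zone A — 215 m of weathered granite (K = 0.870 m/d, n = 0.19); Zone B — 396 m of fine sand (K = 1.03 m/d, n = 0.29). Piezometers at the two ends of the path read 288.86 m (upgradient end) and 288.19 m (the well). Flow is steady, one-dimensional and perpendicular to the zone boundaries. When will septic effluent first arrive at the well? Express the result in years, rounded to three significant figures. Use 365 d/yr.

402 years

Total head drop ΔH = 288.86 − 288.19 = 0.67 m
Steady 1-D flow in series ⇒ the Darcy flux q is identical in every zone and the zone head losses add (resistances L/K in series).
Σ(L/K) = 215/0.870 + 396/1.03 = 247.1 + 384.5 = 631.6 d
q = ΔH / Σ(L/K) = 0.67 / 631.6 = 0.001061 m/d (same in every zone)
Zone A: v = q/n = 0.001061/0.19 = 0.005583 m/d → t_A = 215/0.005583 = 38510 d
Zone B: v = q/n = 0.001061/0.29 = 0.003658 m/d → t_B = 396/0.003658 = 108300 d
Total t = 38510 + 108300 = 146800 d
   = 146800 / 365 = 402 yr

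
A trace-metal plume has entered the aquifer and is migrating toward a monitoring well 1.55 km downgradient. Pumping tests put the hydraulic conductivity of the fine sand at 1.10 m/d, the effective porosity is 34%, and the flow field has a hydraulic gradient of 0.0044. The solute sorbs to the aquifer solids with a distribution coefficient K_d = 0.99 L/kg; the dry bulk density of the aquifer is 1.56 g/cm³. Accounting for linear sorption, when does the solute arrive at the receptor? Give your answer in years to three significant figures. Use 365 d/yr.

1650 years

q = Ki = 1.10 × 0.0044 = 0.004840 m/d
v_s = q/n_e = 0.004840/0.34 = 0.01424 m/d
Retardation R = 1 + ρ_b·K_d/n = 1 + 1.56×0.99/0.34 = 5.542
Contaminant velocity v_c = v/R = 0.01424/5.542 = 0.002568 m/d
L = 1.55 km = 1550 m
t = L/v_c = 1550/0.002568 = 603500 d
   = 603500/365 = 1650 yr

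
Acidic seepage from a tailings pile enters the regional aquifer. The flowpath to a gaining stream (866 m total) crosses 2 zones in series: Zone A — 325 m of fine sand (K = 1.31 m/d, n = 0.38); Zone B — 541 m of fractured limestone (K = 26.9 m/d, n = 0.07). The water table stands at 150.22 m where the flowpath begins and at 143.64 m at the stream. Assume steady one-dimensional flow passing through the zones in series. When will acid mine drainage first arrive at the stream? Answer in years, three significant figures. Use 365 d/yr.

Total head drop ΔH = 150.22 − 143.64 = 6.58 m
Continuity: the same q passes through each zone, so ΔH = q·Σ(L_j/K_j) — the zones act as resistances in series.
Σ(L/K) = 325/1.31 + 541/26.9 = 248.1 + 20.11 = 268.2 d
q = ΔH / Σ(L/K) = 6.58 / 268.2 = 0.02453 m/d (same in every zone)
Zone A: v = q/n = 0.02453/0.38 = 0.06456 m/d → t_A = 325/0.06456 = 5034 d
Zone B: v = q/n = 0.02453/0.07 = 0.3505 m/d → t_B = 541/0.3505 = 1544 d
Total t = 5034 + 1544 = 6577 d
   = 6577 / 365 = 18.0 yr

18.0 years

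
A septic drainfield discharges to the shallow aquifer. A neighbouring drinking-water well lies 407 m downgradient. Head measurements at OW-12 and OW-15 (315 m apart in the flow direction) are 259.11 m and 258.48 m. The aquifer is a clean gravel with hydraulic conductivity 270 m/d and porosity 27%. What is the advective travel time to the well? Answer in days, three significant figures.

204 days

Hydraulic gradient i = (259.11 − 258.48) / 315 = 0.63 / 315 = 0.002000
Specific discharge q = 270 × 0.002000 = 0.5400 m/d
Average linear velocity = 0.5400 / 0.27 = 2.000 m/d
t = L / v = 407 / 2.000 = 203.5 d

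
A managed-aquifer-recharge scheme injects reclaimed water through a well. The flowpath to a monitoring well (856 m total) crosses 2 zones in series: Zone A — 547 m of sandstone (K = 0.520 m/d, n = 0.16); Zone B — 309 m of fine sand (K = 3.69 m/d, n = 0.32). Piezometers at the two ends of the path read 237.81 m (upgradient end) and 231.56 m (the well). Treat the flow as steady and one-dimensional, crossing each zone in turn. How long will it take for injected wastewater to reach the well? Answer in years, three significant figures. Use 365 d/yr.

92.8 years

Total head drop ΔH = 237.81 − 231.56 = 6.25 m
Steady 1-D flow in series ⇒ the Darcy flux q is identical in every zone and the zone head losses add (resistances L/K in series).
Σ(L/K) = 547/0.520 + 309/3.69 = 1052 + 83.74 = 1136 d
q = ΔH / Σ(L/K) = 6.25 / 1136 = 0.005503 m/d (same in every zone)
Zone A: v = q/n = 0.005503/0.16 = 0.03440 m/d → t_A = 547/0.03440 = 15900 d
Zone B: v = q/n = 0.005503/0.32 = 0.01720 m/d → t_B = 309/0.01720 = 17970 d
Total t = 15900 + 17970 = 33870 d
   = 33870 / 365 = 92.8 yr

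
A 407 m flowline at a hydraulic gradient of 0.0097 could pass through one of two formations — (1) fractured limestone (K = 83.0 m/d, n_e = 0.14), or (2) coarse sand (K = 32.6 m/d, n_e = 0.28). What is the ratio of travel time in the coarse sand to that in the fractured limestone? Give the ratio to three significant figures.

Unit 1 (fractured limestone): v = 83.0×0.0097/0.14 = 5.751 m/d, t = 407/5.751 = 70.77 d
Unit 2 (coarse sand): v = 32.6×0.0097/0.28 = 1.129 m/d, t = 407/1.129 = 360.4 d
t(coarse sand) / t(fractured limestone) = 360.4/70.77 = 5.09

5.09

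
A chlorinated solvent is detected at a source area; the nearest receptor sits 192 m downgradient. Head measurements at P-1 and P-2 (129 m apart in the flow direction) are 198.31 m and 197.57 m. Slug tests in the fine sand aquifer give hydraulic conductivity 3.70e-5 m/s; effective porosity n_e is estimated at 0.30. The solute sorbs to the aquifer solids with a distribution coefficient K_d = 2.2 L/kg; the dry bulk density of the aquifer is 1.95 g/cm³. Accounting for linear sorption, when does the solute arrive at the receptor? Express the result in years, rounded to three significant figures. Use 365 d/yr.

132 years

Hydraulic gradient i = (198.31 − 197.57) / 129 = 0.74 / 129 = 0.005736
K = 3.70e-5 m/s × 86400 s/d = 3.197 m/d
Specific discharge q = 3.197 × 0.005736 = 0.01834 m/d
v_s = q/n_e = 0.01834/0.30 = 0.06113 m/d
Retardation R = 1 + ρ_b·K_d/n = 1 + 1.95×2.2/0.30 = 15.30
Contaminant velocity v_c = v/R = 0.06113/15.30 = 0.003995 m/d
t = L/v_c = 192/0.003995 = 48060 d
   = 48060/365 = 132 yr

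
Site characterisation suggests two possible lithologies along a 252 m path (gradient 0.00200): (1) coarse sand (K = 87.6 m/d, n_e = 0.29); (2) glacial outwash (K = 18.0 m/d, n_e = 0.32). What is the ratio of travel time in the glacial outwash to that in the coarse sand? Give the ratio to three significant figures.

5.37

Unit 1 (coarse sand): v = 87.6×0.0020/0.29 = 0.6041 m/d, t = 252/0.6041 = 417.1 d
Unit 2 (glacial outwash): v = 18.0×0.0020/0.32 = 0.1125 m/d, t = 252/0.1125 = 2240 d
t(glacial outwash) / t(coarse sand) = 2240/417.1 = 5.37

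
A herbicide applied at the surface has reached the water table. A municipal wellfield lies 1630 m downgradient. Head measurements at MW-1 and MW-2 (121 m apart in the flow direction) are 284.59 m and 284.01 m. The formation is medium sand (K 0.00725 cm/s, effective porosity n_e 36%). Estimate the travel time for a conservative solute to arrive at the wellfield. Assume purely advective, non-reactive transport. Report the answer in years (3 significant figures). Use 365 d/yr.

53.5 years

Hydraulic gradient i = (284.59 − 284.01) / 121 = 0.58 / 121 = 0.004793
K = 0.00725 cm/s × 864 = 6.264 m/d
Specific discharge q = 6.264 × 0.004793 = 0.03003 m/d
Average linear velocity = 0.03003 / 0.36 = 0.08340 m/d
t = L / v = 1630 / 0.08340 = 19540 d
   = 19540 / 365 = 53.5 yr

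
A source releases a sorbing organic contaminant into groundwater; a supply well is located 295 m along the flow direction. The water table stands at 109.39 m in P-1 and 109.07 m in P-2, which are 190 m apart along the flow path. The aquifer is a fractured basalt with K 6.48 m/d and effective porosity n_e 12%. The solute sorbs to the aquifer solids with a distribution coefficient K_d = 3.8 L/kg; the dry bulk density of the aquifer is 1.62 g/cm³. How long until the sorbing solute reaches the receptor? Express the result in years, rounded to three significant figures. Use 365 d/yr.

465 years

Hydraulic gradient i = (109.39 − 109.07) / 190 = 0.32 / 190 = 0.001684
q = Ki = 6.48 × 0.001684 = 0.01091 m/d
Average linear velocity = 0.01091 / 0.12 = 0.09095 m/d
Retardation R = 1 + ρ_b·K_d/n = 1 + 1.62×3.8/0.12 = 52.30
Contaminant velocity v_c = v/R = 0.09095/52.30 = 0.001739 m/d
t = L/v_c = 295/0.001739 = 169600 d
   = 169600/365 = 465 yr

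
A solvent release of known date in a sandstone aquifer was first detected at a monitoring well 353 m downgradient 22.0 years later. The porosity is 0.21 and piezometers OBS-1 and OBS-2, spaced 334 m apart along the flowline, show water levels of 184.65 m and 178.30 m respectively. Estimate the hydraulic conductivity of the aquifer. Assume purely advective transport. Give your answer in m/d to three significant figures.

Hydraulic gradient i = (184.65 − 178.30) / 334 = 6.35 / 334 = 0.01901
t = 22.0 years = 8030 d
v = L / t = 353 / 8030 = 0.04396 m/d
K = v · n / i = 0.04396 × 0.21 / 0.01901 = 0.486 m/d

0.486 m/d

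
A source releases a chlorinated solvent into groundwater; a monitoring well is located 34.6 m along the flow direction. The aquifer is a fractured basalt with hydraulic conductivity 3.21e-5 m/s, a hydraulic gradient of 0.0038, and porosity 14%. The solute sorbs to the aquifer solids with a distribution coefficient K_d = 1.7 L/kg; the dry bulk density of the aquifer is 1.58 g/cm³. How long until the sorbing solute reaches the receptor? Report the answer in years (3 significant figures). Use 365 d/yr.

K = 3.21e-5 m/s × 86400 s/d = 2.773 m/d
q = Ki = 2.773 × 0.0038 = 0.01054 m/d
v_s = q/n_e = 0.01054/0.14 = 0.07528 m/d
Retardation R = 1 + ρ_b·K_d/n = 1 + 1.58×1.7/0.14 = 20.19
Contaminant velocity v_c = v/R = 0.07528/20.19 = 0.003729 m/d
t = L/v_c = 34.6/0.003729 = 9278 d
   = 9278/365 = 25.4 yr

25.4 years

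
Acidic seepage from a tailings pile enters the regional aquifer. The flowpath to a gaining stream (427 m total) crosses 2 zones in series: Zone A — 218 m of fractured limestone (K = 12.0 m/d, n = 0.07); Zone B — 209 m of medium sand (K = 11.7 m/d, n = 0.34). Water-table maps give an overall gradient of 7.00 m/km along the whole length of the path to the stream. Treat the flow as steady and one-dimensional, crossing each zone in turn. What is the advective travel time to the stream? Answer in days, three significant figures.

1040 days

For zones in series the flux q is common to all zones; the equivalent conductivity is the harmonic (thickness-weighted) mean, K_eq = L_total / Σ(L_j/K_j).
Σ(L/K) = 218/12.0 + 209/11.7 = 18.17 + 17.86 = 36.03 d
K_eq = L_total / Σ(L/K) = 427 / 36.03 = 11.85 m/d
q = K_eq · i = 11.85 × 0.0070 = 0.08296 m/d (same in every zone)
Zone A: v = q/n = 0.08296/0.07 = 1.185 m/d → t_A = 218/1.185 = 183.9 d
Zone B: v = q/n = 0.08296/0.34 = 0.2440 m/d → t_B = 209/0.2440 = 856.6 d
Total t = 183.9 + 856.6 = 1041 d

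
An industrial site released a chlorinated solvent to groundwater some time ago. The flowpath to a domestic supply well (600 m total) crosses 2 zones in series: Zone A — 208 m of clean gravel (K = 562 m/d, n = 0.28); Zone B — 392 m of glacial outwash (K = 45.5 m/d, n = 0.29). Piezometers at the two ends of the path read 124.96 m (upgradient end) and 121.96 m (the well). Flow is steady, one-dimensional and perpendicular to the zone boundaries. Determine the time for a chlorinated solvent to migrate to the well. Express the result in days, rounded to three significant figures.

515 days

Total head drop ΔH = 124.96 − 121.96 = 3.00 m
Continuity: the same q passes through each zone, so ΔH = q·Σ(L_j/K_j) — the zones act as resistances in series.
Σ(L/K) = 208/562 + 392/45.5 = 0.3701 + 8.615 = 8.985 d
q = ΔH / Σ(L/K) = 3.00 / 8.985 = 0.3339 m/d (same in every zone)
Zone A: v = q/n = 0.3339/0.28 = 1.192 m/d → t_A = 208/1.192 = 174.4 d
Zone B: v = q/n = 0.3339/0.29 = 1.151 m/d → t_B = 392/1.151 = 340.5 d
Total t = 174.4 + 340.5 = 514.9 d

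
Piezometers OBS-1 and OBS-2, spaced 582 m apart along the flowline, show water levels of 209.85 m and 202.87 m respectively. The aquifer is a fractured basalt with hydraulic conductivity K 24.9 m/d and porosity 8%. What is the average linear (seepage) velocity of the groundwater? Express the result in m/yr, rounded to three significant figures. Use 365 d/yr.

1360 m/yr

Hydraulic gradient i = (209.85 − 202.87) / 582 = 6.98 / 582 = 0.01199
Darcy flux q = K·i = 24.9 × 0.01199 = 0.2986 m/d
Average linear velocity = 0.2986 / 0.08 = 3.733 m/d
   = 3.733 × 365 = 1360 m/yr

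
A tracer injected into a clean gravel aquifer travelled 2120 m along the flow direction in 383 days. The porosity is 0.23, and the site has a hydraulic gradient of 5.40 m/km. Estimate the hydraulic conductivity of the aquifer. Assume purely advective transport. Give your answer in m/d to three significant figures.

236 m/d

v = L / t = 2120 / 383 = 5.535 m/d
K = v · n / i = 5.535 × 0.23 / 0.0054 = 236 m/d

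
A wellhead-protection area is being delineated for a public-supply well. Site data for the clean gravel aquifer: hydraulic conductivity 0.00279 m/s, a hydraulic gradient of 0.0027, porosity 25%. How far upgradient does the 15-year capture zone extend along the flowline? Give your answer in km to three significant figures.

K = 0.00279 m/s × 86400 s/d = 241.1 m/d
Darcy flux q = K·i = 241.1 × 0.0027 = 0.6509 m/d
v = Ki/n = 241.1·0.0027/0.25 = 2.603 m/d
T = 15 yr × 365 = 5475 d
L = v × T = 2.603 × 5475 = 14250 m
   = 14.3 km

14.3 km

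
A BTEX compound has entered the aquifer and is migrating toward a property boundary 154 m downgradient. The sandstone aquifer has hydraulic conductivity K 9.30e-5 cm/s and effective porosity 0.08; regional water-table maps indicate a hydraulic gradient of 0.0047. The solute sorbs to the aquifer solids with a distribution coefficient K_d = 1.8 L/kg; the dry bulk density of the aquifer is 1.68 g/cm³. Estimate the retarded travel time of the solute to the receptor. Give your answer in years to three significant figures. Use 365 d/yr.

K = 9.30e-5 cm/s × 864 = 0.08035 m/d
q = Ki = 0.08035 × 0.0047 = 3.777e-4 m/d
v_s = q/n_e = 3.777e-4/0.08 = 0.004721 m/d
Retardation R = 1 + ρ_b·K_d/n = 1 + 1.68×1.8/0.08 = 38.80
Contaminant velocity v_c = v/R = 0.004721/38.80 = 1.217e-4 m/d
t = L/v_c = 154/1.217e-4 = 1.266e6 d
   = 1.266e6/365 = 3470 yr

3470 years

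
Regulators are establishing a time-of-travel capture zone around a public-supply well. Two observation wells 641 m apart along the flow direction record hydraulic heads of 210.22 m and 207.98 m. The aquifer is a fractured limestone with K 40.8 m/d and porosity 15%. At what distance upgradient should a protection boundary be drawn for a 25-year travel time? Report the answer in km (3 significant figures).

8.67 km

Hydraulic gradient i = (210.22 − 207.98) / 641 = 2.24 / 641 = 0.003495
Darcy flux q = K·i = 40.8 × 0.003495 = 0.1426 m/d
v = Ki/n = 40.8·0.003495/0.15 = 0.9505 m/d
T = 25 yr × 365 = 9125 d
L = v × T = 0.9505 × 9125 = 8673 m
   = 8.67 km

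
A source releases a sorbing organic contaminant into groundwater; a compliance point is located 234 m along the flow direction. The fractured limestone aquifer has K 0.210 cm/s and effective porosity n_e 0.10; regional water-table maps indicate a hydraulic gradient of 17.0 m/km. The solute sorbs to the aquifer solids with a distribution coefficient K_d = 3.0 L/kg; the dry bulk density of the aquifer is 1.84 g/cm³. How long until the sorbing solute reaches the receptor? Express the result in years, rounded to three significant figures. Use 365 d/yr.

1.17 years

K = 0.210 cm/s × 864 = 181.4 m/d
q = Ki = 181.4 × 0.017 = 3.084 m/d
Average linear velocity = 3.084 / 0.10 = 30.84 m/d
Retardation R = 1 + ρ_b·K_d/n = 1 + 1.84×3.0/0.10 = 56.20
Contaminant velocity v_c = v/R = 30.84/56.20 = 0.5488 m/d
t = L/v_c = 234/0.5488 = 426.4 d
   = 426.4/365 = 1.17 yr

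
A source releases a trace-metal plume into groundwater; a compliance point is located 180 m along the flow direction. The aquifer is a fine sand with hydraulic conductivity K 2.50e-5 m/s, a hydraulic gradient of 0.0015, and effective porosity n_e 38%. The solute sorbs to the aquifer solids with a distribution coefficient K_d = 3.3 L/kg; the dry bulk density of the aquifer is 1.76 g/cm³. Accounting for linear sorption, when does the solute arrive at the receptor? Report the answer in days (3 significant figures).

K = 2.50e-5 m/s × 86400 s/d = 2.160 m/d
Specific discharge q = 2.160 × 0.0015 = 0.003240 m/d
Seepage velocity v = q / n = 0.003240 / 0.38 = 0.008526 m/d
Retardation R = 1 + ρ_b·K_d/n = 1 + 1.76×3.3/0.38 = 16.28
Contaminant velocity v_c = v/R = 0.008526/16.28 = 5.236e-4 m/d
t = L/v_c = 180/5.236e-4 = 343800 d

344000 days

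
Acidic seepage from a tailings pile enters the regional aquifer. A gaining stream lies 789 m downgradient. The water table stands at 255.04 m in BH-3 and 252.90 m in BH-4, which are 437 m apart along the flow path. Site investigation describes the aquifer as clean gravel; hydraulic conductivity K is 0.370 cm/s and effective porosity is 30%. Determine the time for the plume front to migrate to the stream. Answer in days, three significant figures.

151 days

Hydraulic gradient i = (255.04 − 252.90) / 437 = 2.14 / 437 = 0.004897
K = 0.370 cm/s × 864 = 319.7 m/d
Specific discharge q = 319.7 × 0.004897 = 1.565 m/d
v_s = q/n_e = 1.565/0.30 = 5.218 m/d
t = L / v = 789 / 5.218 = 151.2 d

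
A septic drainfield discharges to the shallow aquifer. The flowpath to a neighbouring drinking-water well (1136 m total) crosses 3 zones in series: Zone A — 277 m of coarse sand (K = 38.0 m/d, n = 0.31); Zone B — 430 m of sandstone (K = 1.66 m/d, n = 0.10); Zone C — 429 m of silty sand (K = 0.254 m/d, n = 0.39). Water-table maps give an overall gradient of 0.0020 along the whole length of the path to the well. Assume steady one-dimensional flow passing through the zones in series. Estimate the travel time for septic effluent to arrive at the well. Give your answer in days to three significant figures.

255000 days

Steady 1-D flow in series ⇒ the Darcy flux q is identical in every zone and the zone head losses add (resistances L/K in series).
Σ(L/K) = 277/38.0 + 430/1.66 + 429/0.254 = 7.289 + 259.0 + 1689 = 1955 d
K_eq = L_total / Σ(L/K) = 1136 / 1955 = 0.5810 m/d
q = K_eq · i = 0.5810 × 0.0020 = 0.001162 m/d (same in every zone)
Zone A: v = q/n = 0.001162/0.31 = 0.003748 m/d → t_A = 277/0.003748 = 73900 d
Zone B: v = q/n = 0.001162/0.10 = 0.01162 m/d → t_B = 430/0.01162 = 37010 d
Zone C: v = q/n = 0.001162/0.39 = 0.002979 m/d → t_C = 429/0.002979 = 144000 d
Total t = 73900 + 37010 + 144000 = 254900 d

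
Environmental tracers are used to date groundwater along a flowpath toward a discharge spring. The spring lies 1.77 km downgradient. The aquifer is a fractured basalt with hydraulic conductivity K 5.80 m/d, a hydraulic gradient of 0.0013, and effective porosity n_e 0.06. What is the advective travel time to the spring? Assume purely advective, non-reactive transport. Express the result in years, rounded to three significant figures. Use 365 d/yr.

38.6 years

q = Ki = 5.80 × 0.0013 = 0.007540 m/d
v = Ki/n = 5.80·0.0013/0.06 = 0.1257 m/d
L = 1.77 km = 1770 m
t = L / v = 1770 / 0.1257 = 14080 d
   = 14080 / 365 = 38.6 yr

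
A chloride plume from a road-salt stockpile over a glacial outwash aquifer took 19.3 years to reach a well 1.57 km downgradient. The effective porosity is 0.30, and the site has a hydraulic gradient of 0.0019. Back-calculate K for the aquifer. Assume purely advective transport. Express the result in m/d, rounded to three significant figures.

t = 19.3 years = 7045 d
L = 1.57 km = 1570 m
v = L / t = 1570 / 7045 = 0.2229 m/d
K = v · n / i = 0.2229 × 0.30 / 0.0019 = 35.2 m/d

35.2 m/d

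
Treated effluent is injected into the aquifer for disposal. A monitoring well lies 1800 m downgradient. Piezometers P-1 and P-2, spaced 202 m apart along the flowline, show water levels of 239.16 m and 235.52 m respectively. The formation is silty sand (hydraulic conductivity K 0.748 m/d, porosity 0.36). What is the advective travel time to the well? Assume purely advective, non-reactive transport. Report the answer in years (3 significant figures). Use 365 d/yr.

Hydraulic gradient i = (239.16 − 235.52) / 202 = 3.64 / 202 = 0.01802
q = Ki = 0.748 × 0.01802 = 0.01348 m/d
Seepage velocity v = q / n = 0.01348 / 0.36 = 0.03744 m/d
t = L / v = 1800 / 0.03744 = 48080 d
   = 48080 / 365 = 132 yr

132 years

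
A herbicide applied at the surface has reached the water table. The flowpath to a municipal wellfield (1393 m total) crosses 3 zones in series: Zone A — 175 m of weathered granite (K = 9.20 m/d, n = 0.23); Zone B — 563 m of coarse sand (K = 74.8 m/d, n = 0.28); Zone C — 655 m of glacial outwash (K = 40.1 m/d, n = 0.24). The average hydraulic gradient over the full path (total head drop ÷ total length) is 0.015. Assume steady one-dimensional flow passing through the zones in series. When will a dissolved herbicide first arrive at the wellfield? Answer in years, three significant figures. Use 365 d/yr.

2.00 years

Steady 1-D flow in series ⇒ the Darcy flux q is identical in every zone and the zone head losses add (resistances L/K in series).
Σ(L/K) = 175/9.20 + 563/74.8 + 655/40.1 = 19.02 + 7.527 + 16.33 = 42.88 d
K_eq = L_total / Σ(L/K) = 1393 / 42.88 = 32.48 m/d
q = K_eq · i = 32.48 × 0.015 = 0.4873 m/d (same in every zone)
Zone A: v = q/n = 0.4873/0.23 = 2.119 m/d → t_A = 175/2.119 = 82.60 d
Zone B: v = q/n = 0.4873/0.28 = 1.740 m/d → t_B = 563/1.740 = 323.5 d
Zone C: v = q/n = 0.4873/0.24 = 2.030 m/d → t_C = 655/2.030 = 322.6 d
Total t = 82.60 + 323.5 + 322.6 = 728.7 d
   = 728.7 / 365 = 2.00 yr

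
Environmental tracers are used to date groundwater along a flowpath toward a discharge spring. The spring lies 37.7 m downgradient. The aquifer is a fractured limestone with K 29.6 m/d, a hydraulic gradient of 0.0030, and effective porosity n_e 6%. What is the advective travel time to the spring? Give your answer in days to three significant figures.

25.5 days

Darcy flux q = K·i = 29.6 × 0.0030 = 0.08880 m/d
Average linear velocity = 0.08880 / 0.06 = 1.480 m/d
t = L / v = 37.7 / 1.480 = 25.47 d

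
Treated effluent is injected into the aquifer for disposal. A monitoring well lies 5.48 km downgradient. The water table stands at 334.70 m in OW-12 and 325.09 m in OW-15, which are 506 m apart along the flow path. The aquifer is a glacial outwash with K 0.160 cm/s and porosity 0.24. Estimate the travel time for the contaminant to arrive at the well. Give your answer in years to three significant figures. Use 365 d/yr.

Hydraulic gradient i = (334.70 − 325.09) / 506 = 9.61 / 506 = 0.01899
K = 0.160 cm/s × 864 = 138.2 m/d
Specific discharge q = 138.2 × 0.01899 = 2.625 m/d
Seepage velocity v = q / n = 2.625 / 0.24 = 10.94 m/d
L = 5.48 km = 5480 m
t = L / v = 5480 / 10.94 = 500.9 d
   = 500.9 / 365 = 1.37 yr

1.37 years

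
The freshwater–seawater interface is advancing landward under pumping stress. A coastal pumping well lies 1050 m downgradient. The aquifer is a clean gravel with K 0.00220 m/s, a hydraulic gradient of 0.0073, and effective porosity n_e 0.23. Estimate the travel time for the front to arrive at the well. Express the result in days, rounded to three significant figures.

K = 0.00220 m/s × 86400 s/d = 190.1 m/d
q = Ki = 190.1 × 0.0073 = 1.388 m/d
v_s = q/n_e = 1.388/0.23 = 6.033 m/d
t = L / v = 1050 / 6.033 = 174.0 d

174 days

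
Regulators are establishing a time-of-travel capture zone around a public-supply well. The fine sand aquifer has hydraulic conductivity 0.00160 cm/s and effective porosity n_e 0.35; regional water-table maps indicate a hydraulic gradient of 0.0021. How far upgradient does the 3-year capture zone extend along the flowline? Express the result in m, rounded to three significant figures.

9.08 m

K = 0.00160 cm/s × 864 = 1.382 m/d
q = Ki = 1.382 × 0.0021 = 0.002903 m/d
Seepage velocity v = q / n = 0.002903 / 0.35 = 0.008294 m/d
T = 3 yr × 365 = 1095 d
L = v × T = 0.008294 × 1095 = 9.082 m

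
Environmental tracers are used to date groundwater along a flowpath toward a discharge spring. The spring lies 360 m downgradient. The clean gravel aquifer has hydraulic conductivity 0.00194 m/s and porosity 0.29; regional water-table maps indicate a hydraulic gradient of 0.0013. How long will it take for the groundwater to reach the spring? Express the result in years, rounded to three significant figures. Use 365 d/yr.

K = 0.00194 m/s × 86400 s/d = 167.6 m/d
Darcy flux q = K·i = 167.6 × 0.0013 = 0.2179 m/d
v_s = q/n_e = 0.2179/0.29 = 0.7514 m/d
t = L / v = 360 / 0.7514 = 479.1 d
   = 479.1 / 365 = 1.31 yr

1.31 years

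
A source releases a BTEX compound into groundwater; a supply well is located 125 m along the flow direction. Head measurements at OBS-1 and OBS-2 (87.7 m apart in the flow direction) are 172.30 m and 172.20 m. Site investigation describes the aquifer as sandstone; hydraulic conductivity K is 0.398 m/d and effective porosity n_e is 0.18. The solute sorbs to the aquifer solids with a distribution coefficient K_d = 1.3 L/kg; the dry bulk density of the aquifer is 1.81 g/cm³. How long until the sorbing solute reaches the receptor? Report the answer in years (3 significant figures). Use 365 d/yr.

1910 years

Hydraulic gradient i = (172.30 − 172.20) / 87.7 = 0.10 / 87.7 = 0.001140
Darcy flux q = K·i = 0.398 × 0.001140 = 4.538e-4 m/d
Average linear velocity = 4.538e-4 / 0.18 = 0.002521 m/d
Retardation R = 1 + ρ_b·K_d/n = 1 + 1.81×1.3/0.18 = 14.07
Contaminant velocity v_c = v/R = 0.002521/14.07 = 1.792e-4 m/d
t = L/v_c = 125/1.792e-4 = 697700 d
   = 697700/365 = 1910 yr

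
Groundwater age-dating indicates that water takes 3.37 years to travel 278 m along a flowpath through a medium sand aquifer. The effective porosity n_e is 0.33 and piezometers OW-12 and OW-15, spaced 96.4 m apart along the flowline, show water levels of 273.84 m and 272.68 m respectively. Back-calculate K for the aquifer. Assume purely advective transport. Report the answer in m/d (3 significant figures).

6.20 m/d

Hydraulic gradient i = (273.84 − 272.68) / 96.4 = 1.16 / 96.4 = 0.01203
t = 3.37 years = 1230 d
v = L / t = 278 / 1230 = 0.2260 m/d
K = v · n / i = 0.2260 × 0.33 / 0.01203 = 6.20 m/d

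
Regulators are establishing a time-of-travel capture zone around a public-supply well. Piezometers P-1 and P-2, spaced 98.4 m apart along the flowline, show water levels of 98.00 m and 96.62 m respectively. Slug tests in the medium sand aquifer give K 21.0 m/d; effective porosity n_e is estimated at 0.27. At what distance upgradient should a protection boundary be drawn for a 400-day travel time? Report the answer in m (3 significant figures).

Hydraulic gradient i = (98.00 − 96.62) / 98.4 = 1.38 / 98.4 = 0.01402
q = Ki = 21.0 × 0.01402 = 0.2945 m/d
v_s = q/n_e = 0.2945/0.27 = 1.091 m/d
L = v × T = 1.091 × 400 = 436.3 m

436 m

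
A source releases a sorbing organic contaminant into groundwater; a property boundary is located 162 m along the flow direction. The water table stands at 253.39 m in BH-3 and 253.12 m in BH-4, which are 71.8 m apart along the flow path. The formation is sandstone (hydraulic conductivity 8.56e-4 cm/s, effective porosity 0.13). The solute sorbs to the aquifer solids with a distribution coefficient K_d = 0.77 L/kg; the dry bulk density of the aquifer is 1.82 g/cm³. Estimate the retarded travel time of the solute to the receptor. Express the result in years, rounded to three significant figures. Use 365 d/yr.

Hydraulic gradient i = (253.39 − 253.12) / 71.8 = 0.27 / 71.8 = 0.003760
K = 8.56e-4 cm/s × 864 = 0.7396 m/d
Darcy flux q = K·i = 0.7396 × 0.003760 = 0.002781 m/d
Average linear velocity = 0.002781 / 0.13 = 0.02139 m/d
Retardation R = 1 + ρ_b·K_d/n = 1 + 1.82×0.77/0.13 = 11.78
Contaminant velocity v_c = v/R = 0.02139/11.78 = 0.001816 m/d
t = L/v_c = 162/0.001816 = 89200 d
   = 89200/365 = 244 yr

244 years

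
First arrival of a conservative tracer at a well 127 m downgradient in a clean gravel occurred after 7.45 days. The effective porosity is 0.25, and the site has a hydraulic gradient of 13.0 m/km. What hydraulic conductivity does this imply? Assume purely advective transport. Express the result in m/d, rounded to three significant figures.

v = L / t = 127 / 7.45 = 17.05 m/d
K = v · n / i = 17.05 × 0.25 / 0.013 = 328 m/d

328 m/d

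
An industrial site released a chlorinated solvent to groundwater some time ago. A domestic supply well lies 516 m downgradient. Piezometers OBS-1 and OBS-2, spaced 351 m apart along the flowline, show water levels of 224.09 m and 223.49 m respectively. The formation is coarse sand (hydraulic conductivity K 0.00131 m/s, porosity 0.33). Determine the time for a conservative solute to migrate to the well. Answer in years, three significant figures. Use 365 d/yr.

2.41 years

Hydraulic gradient i = (224.09 − 223.49) / 351 = 0.60 / 351 = 0.001709
K = 0.00131 m/s × 86400 s/d = 113.2 m/d
Specific discharge q = 113.2 × 0.001709 = 0.1935 m/d
Average linear velocity = 0.1935 / 0.33 = 0.5863 m/d
t = L / v = 516 / 0.5863 = 880.1 d
   = 880.1 / 365 = 2.41 yr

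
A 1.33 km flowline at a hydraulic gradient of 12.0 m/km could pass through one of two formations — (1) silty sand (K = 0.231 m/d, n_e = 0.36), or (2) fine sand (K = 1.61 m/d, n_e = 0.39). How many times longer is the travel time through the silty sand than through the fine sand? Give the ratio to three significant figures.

Unit 1 (silty sand): v = 0.231×0.012/0.36 = 0.007700 m/d, t = 1330/0.007700 = 172700 d
Unit 2 (fine sand): v = 1.61×0.012/0.39 = 0.04954 m/d, t = 1330/0.04954 = 26850 d
t(silty sand) / t(fine sand) = 172700/26850 = 6.43

6.43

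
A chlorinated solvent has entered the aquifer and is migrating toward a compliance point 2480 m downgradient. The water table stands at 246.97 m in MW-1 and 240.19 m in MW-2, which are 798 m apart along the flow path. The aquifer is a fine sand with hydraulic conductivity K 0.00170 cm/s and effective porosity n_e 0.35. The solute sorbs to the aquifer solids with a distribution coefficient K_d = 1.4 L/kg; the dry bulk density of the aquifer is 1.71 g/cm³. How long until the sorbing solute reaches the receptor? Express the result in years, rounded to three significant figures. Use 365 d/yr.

Hydraulic gradient i = (246.97 − 240.19) / 798 = 6.78 / 798 = 0.008496
K = 0.00170 cm/s × 864 = 1.469 m/d
q = Ki = 1.469 × 0.008496 = 0.01248 m/d
Average linear velocity = 0.01248 / 0.35 = 0.03566 m/d
Retardation R = 1 + ρ_b·K_d/n = 1 + 1.71×1.4/0.35 = 7.840
Contaminant velocity v_c = v/R = 0.03566/7.840 = 0.004548 m/d
t = L/v_c = 2480/0.004548 = 545300 d
   = 545300/365 = 1490 yr

1490 years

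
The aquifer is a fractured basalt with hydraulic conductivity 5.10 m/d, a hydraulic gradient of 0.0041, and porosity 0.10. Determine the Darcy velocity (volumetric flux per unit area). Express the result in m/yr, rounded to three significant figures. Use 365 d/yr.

q = Ki = 5.10 × 0.0041 = 0.02091 m/d
   = 0.02091 × 365 = 7.63 m/yr

7.63 m/yr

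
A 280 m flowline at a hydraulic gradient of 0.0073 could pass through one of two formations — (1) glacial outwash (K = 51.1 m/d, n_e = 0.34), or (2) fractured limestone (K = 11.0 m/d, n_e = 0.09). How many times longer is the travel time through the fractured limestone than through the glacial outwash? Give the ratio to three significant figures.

Unit 1 (glacial outwash): v = 51.1×0.0073/0.34 = 1.097 m/d, t = 280/1.097 = 255.2 d
Unit 2 (fractured limestone): v = 11.0×0.0073/0.09 = 0.8922 m/d, t = 280/0.8922 = 313.8 d
t(fractured limestone) / t(glacial outwash) = 313.8/255.2 = 1.23

1.23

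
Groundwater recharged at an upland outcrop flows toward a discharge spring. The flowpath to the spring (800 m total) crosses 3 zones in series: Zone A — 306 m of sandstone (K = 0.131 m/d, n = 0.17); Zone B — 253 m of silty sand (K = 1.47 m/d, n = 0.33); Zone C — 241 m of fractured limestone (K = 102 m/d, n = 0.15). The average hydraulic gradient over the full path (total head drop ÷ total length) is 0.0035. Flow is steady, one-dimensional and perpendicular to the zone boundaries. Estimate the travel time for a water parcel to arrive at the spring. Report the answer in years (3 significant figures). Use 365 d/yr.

For zones in series the flux q is common to all zones; the equivalent conductivity is the harmonic (thickness-weighted) mean, K_eq = L_total / Σ(L_j/K_j).
Σ(L/K) = 306/0.131 + 253/1.47 + 241/102 = 2336 + 172.1 + 2.363 = 2510 d
K_eq = L_total / Σ(L/K) = 800 / 2510 = 0.3187 m/d
q = K_eq · i = 0.3187 × 0.0035 = 0.001115 m/d (same in every zone)
Zone A: v = q/n = 0.001115/0.17 = 0.006561 m/d → t_A = 306/0.006561 = 46640 d
Zone B: v = q/n = 0.001115/0.33 = 0.003380 m/d → t_B = 253/0.003380 = 74850 d
Zone C: v = q/n = 0.001115/0.15 = 0.007436 m/d → t_C = 241/0.007436 = 32410 d
Total t = 46640 + 74850 + 32410 = 153900 d
   = 153900 / 365 = 422 yr

422 years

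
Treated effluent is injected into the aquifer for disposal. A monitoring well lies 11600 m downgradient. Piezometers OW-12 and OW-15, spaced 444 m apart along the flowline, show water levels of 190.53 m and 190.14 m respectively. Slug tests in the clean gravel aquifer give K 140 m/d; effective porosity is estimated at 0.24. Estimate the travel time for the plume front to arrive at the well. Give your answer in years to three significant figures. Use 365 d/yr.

62.0 years

Hydraulic gradient i = (190.53 − 190.14) / 444 = 0.39 / 444 = 8.784e-4
q = Ki = 140 × 8.784e-4 = 0.1230 m/d
v = Ki/n = 140·8.784e-4/0.24 = 0.5124 m/d
t = L / v = 11600 / 0.5124 = 22640 d
   = 22640 / 365 = 62.0 yr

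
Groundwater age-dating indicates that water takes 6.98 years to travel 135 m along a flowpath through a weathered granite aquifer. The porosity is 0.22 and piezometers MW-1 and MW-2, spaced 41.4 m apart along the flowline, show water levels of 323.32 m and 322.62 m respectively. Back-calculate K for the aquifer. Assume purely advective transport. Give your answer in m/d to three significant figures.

0.689 m/d

Hydraulic gradient i = (323.32 − 322.62) / 41.4 = 0.70 / 41.4 = 0.01691
t = 6.98 years = 2548 d
v = L / t = 135 / 2548 = 0.05299 m/d
K = v · n / i = 0.05299 × 0.22 / 0.01691 = 0.689 m/d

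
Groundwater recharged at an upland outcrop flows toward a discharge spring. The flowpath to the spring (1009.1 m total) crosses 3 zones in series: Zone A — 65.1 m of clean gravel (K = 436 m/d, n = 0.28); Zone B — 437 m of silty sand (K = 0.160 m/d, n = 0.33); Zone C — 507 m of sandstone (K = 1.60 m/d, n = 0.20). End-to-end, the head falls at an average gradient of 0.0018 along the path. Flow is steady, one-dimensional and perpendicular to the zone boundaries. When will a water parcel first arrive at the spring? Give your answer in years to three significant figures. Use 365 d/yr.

1210 years

For zones in series the flux q is common to all zones; the equivalent conductivity is the harmonic (thickness-weighted) mean, K_eq = L_total / Σ(L_j/K_j).
Σ(L/K) = 65.1/436 + 437/0.160 + 507/1.60 = 0.1493 + 2731 + 316.9 = 3048 d
K_eq = L_total / Σ(L/K) = 1009.1 / 3048 = 0.3310 m/d
q = K_eq · i = 0.3310 × 0.0018 = 5.959e-4 m/d (same in every zone)
Zone A: v = q/n = 5.959e-4/0.28 = 0.002128 m/d → t_A = 65.1/0.002128 = 30590 d
Zone B: v = q/n = 5.959e-4/0.33 = 0.001806 m/d → t_B = 437/0.001806 = 242000 d
Zone C: v = q/n = 5.959e-4/0.20 = 0.002979 m/d → t_C = 507/0.002979 = 170200 d
Total t = 30590 + 242000 + 170200 = 442800 d
   = 442800 / 365 = 1210 yr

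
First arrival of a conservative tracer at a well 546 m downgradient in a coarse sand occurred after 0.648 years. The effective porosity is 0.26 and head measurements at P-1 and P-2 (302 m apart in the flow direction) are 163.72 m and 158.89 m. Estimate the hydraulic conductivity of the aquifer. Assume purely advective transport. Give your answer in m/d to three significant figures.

Hydraulic gradient i = (163.72 − 158.89) / 302 = 4.83 / 302 = 0.01599
t = 0.648 years = 236.5 d
v = L / t = 546 / 236.5 = 2.308 m/d
K = v · n / i = 2.308 × 0.26 / 0.01599 = 37.5 m/d

37.5 m/d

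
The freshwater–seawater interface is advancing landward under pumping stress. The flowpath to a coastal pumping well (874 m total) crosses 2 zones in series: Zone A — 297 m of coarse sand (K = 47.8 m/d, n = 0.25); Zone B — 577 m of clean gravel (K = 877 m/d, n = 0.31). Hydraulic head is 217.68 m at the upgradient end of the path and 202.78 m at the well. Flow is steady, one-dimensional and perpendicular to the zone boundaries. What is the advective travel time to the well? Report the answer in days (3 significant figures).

117 days

Total head drop ΔH = 217.68 − 202.78 = 14.90 m
Continuity: the same q passes through each zone, so ΔH = q·Σ(L_j/K_j) — the zones act as resistances in series.
Σ(L/K) = 297/47.8 + 577/877 = 6.213 + 0.6579 = 6.871 d
q = ΔH / Σ(L/K) = 14.90 / 6.871 = 2.168 m/d (same in every zone)
Zone A: v = q/n = 2.168/0.25 = 8.674 m/d → t_A = 297/8.674 = 34.24 d
Zone B: v = q/n = 2.168/0.31 = 6.995 m/d → t_B = 577/6.995 = 82.49 d
Total t = 34.24 + 82.49 = 116.7 d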